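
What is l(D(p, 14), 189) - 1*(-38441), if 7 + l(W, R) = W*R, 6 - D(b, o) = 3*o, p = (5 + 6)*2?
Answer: 31630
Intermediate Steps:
p = 22 (p = 11*2 = 22)
D(b, o) = 6 - 3*o
l(W, R) = -7 + R*W (l(W, R) = -7 + W*R = -7 + R*W)
l(D(p, 14), 189) - 1*(-38441) = (-7 + 189*(6 - 3*14)) - 1*(-38441) = (-7 + 189*(6 - 42)) + 38441 = (-7 + 189*(-36)) + 38441 = (-7 - 6804) + 38441 = -6811 + 38441 = 31630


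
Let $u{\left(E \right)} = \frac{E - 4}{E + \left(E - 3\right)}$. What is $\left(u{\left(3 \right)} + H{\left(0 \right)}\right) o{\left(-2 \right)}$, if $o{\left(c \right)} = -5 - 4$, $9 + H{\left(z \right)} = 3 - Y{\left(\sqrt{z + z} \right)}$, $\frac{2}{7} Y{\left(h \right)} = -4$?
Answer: $-69$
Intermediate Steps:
$Y{\left(h \right)} = -14$ ($Y{\left(h \right)} = \frac{7}{2} \left(-4\right) = -14$)
$u{\left(E \right)} = \frac{-4 + E}{-3 + 2 E}$ ($u{\left(E \right)} = \frac{-4 + E}{E + \left(-3 + E\right)} = \frac{-4 + E}{-3 + 2 E}$)
$H{\left(z \right)} = 8$ ($H{\left(z \right)} = -9 + \left(3 - -14\right) = -9 + \left(3 + 14\right) = -9 + 17 = 8$)
$o{\left(c \right)} = -9$ ($o{\left(c \right)} = -5 - 4 = -9$)
$\left(u{\left(3 \right)} + H{\left(0 \right)}\right) o{\left(-2 \right)} = \left(\frac{-4 + 3}{-3 + 2 \cdot 3} + 8\right) \left(-9\right) = \left(\frac{1}{-3 + 6} \left(-1\right) + 8\right) \left(-9\right) = \left(\frac{1}{3} \left(-1\right) + 8\right) \left(-9\right) = \left(- \frac{1}{3} + 8\right) \left(-9\right) = \frac{23}{3} \left(-9\right) = -69$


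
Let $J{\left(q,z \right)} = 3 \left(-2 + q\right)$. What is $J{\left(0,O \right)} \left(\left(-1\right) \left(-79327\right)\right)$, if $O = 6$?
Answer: $-475962$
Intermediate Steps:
$J{\left(q,z \right)} = -6 + 3 q$
$J{\left(0,O \right)} \left(\left(-1\right) \left(-79327\right)\right) = \left(-6 + 3 \cdot 0\right) \left(\left(-1\right) \left(-79327\right)\right) = \left(-6 + 0\right) 79327 = \left(-6\right) 79327 = -475962$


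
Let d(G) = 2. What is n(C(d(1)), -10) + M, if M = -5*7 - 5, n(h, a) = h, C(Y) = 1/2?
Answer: -79/2 ≈ -39.500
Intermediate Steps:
C(Y) = ½
M = -40 (M = -35 - 5 = -40)
n(C(d(1)), -10) + M = ½ - 40 = -79/2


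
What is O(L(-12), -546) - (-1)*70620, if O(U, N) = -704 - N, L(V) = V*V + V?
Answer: 70462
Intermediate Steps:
L(V) = V + V**2 (L(V) = V**2 + V = V + V**2)
O(L(-12), -546) - (-1)*70620 = (-704 - 1*(-546)) - (-1)*70620 = (-704 + 546) - 1*(-70620) = -158 + 70620 = 70462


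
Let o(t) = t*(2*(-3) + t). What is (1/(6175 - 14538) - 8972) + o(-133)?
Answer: 79573944/8363 ≈ 9515.0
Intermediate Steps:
o(t) = t*(-6 + t)
(1/(6175 - 14538) - 8972) + o(-133) = (1/(6175 - 14538) - 8972) - 133*(-6 - 133) = (1/(-8363) - 8972) - 133*(-139) = (-1/8363 - 8972) + 18487 = -75032837/8363 + 18487 = 79573944/8363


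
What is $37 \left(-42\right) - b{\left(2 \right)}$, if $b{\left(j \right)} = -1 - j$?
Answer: $-1551$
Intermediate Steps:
$37 \left(-42\right) - b{\left(2 \right)} = 37 \left(-42\right) - \left(-1 - 2\right) = -1554 - \left(-1 - 2\right) = -1554 - -3 = -1554 + 3 = -1551$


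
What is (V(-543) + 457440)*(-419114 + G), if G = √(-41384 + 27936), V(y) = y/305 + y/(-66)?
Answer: -643228015103063/3355 + 125848092019*I*√2/3355 ≈ -1.9172e+11 + 5.3048e+7*I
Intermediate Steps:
V(y) = -239*y/20130 (V(y) = y*(1/305) + y*(-1/66) = y/305 - y/66 = -239*y/20130)
G = 82*I*√2 (G = √(-13448) = 82*I*√2 ≈ 115.97*I)
(V(-543) + 457440)*(-419114 + G) = (-239/20130*(-543) + 457440)*(-419114 + 82*I*√2) = (43259/6710 + 457440)*(-419114 + 82*I*√2) = 3069465659*(-419114 + 82*I*√2)/6710 = -643228015103063/3355 + 125848092019*I*√2/3355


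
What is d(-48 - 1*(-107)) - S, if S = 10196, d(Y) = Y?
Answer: -10137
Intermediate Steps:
d(-48 - 1*(-107)) - S = (-48 - 1*(-107)) - 1*10196 = (-48 + 107) - 10196 = 59 - 10196 = -10137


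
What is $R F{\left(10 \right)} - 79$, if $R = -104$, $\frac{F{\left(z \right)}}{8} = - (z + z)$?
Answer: $16561$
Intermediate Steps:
$F{\left(z \right)} = - 16 z$ ($F{\left(z \right)} = 8 \left(- (z + z)\right) = 8 \left(- 2 z\right) = - 16 z$)
$R F{\left(10 \right)} - 79 = - 104 \left(\left(-16\right) 10\right) - 79 = \left(-104\right) \left(-160\right) - 79 = 16640 - 79 = 16561$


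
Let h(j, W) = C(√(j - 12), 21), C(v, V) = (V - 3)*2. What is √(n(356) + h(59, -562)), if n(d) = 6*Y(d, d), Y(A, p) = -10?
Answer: 2*I*√6 ≈ 4.899*I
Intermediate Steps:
C(v, V) = -6 + 2*V (C(v, V) = (-3 + V)*2 = -6 + 2*V)
h(j, W) = 36 (h(j, W) = -6 + 2*21 = -6 + 42 = 36)
n(d) = -60 (n(d) = 6*(-10) = -60)
√(n(356) + h(59, -562)) = √(-60 + 36) = √(-24) = 2*I*√6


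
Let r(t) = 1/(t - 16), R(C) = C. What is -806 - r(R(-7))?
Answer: -18537/23 ≈ -805.96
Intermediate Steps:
r(t) = 1/(-16 + t)
-806 - r(R(-7)) = -806 - 1/(-16 - 7) = -806 - 1/(-23) = -806 - 1*(-1/23) = -806 + 1/23 = -18537/23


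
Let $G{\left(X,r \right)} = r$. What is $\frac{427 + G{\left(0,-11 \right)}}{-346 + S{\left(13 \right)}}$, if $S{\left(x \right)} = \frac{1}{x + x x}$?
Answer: $- \frac{75712}{62971} \approx -1.2023$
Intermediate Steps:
$S{\left(x \right)} = \frac{1}{x + x^{2}}$
$\frac{427 + G{\left(0,-11 \right)}}{-346 + S{\left(13 \right)}} = \frac{427 - 11}{-346 + \frac{1}{13 \left(1 + 13\right)}} = \frac{416}{-346 + \frac{1}{13 \cdot 14}} = \frac{416}{-346 + \frac{1}{13} \cdot \frac{1}{14}} = \frac{416}{-346 + \frac{1}{182}} = \frac{416}{- \frac{62971}{182}} = 416 \left(- \frac{182}{62971}\right) = - \frac{75712}{62971}$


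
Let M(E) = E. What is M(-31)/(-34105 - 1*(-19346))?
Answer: 31/14759 ≈ 0.0021004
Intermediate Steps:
M(-31)/(-34105 - 1*(-19346)) = -31/(-34105 - 1*(-19346)) = -31/(-34105 + 19346) = -31/(-14759) = -31*(-1/14759) = 31/14759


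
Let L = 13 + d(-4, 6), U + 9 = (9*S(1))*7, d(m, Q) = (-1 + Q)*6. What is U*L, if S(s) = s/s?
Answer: 2322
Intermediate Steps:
S(s) = 1
d(m, Q) = -6 + 6*Q
U = 54 (U = -9 + (9*1)*7 = -9 + 9*7 = -9 + 63 = 54)
L = 43 (L = 13 + (-6 + 6*6) = 13 + (-6 + 36) = 13 + 30 = 43)
U*L = 54*43 = 2322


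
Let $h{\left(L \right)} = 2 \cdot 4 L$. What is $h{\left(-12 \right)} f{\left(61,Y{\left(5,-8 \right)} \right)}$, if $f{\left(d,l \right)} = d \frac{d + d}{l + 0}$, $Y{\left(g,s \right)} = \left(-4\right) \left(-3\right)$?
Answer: $-59536$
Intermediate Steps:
$Y{\left(g,s \right)} = 12$
$h{\left(L \right)} = 8 L$
$f{\left(d,l \right)} = \frac{2 d^{2}}{l}$ ($f{\left(d,l \right)} = d \frac{2 d}{l} = \frac{2 d^{2}}{l}$)
$h{\left(-12 \right)} f{\left(61,Y{\left(5,-8 \right)} \right)} = 8 \left(-12\right) \frac{2 \cdot 61^{2}}{12} = - 96 \cdot 2 \cdot 3721 \cdot \frac{1}{12} = \left(-96\right) \frac{3721}{6} = -59536$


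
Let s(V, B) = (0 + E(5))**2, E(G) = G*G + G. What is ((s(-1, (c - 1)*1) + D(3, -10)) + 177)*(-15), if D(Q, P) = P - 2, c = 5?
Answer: -15975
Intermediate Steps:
E(G) = G + G**2 (E(G) = G**2 + G = G + G**2)
D(Q, P) = -2 + P
s(V, B) = 900 (s(V, B) = (0 + 5*(1 + 5))**2 = (0 + 5*6)**2 = (0 + 30)**2 = 30**2 = 900)
((s(-1, (c - 1)*1) + D(3, -10)) + 177)*(-15) = ((900 + (-2 - 10)) + 177)*(-15) = ((900 - 12) + 177)*(-15) = (888 + 177)*(-15) = 1065*(-15) = -15975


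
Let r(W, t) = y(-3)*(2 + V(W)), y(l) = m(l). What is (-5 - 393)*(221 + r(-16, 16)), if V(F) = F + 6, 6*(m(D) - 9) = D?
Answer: -60894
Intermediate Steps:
m(D) = 9 + D/6
y(l) = 9 + l/6
V(F) = 6 + F
r(W, t) = 68 + 17*W/2 (r(W, t) = (9 + (⅙)*(-3))*(2 + (6 + W)) = (9 - ½)*(8 + W) = 17*(8 + W)/2 = 68 + 17*W/2)
(-5 - 393)*(221 + r(-16, 16)) = (-5 - 393)*(221 + (68 + (17/2)*(-16))) = -398*(221 + (68 - 136)) = -398*(221 - 68) = -398*153 = -60894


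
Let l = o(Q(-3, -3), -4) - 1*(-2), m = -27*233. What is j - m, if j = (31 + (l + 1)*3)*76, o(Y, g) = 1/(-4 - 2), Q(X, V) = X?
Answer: 9293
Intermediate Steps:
o(Y, g) = -⅙ (o(Y, g) = 1/(-6) = -⅙)
m = -6291
l = 11/6 (l = -⅙ - 1*(-2) = -⅙ + 2 = 11/6 ≈ 1.8333)
j = 3002 (j = (31 + (11/6 + 1)*3)*76 = (31 + (17/6)*3)*76 = (31 + 17/2)*76 = (79/2)*76 = 3002)
j - m = 3002 - 1*(-6291) = 3002 + 6291 = 9293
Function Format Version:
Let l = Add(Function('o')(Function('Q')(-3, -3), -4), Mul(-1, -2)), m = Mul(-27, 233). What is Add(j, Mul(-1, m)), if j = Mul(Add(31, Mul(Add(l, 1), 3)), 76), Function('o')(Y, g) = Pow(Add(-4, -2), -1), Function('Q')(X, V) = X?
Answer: 9293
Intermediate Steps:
Function('o')(Y, g) = Rational(-1, 6) (Function('o')(Y, g) = Pow(-6, -1) = Rational(-1, 6))
m = -6291
l = Rational(11, 6) (l = Add(Rational(-1, 6), Mul(-1, -2)) = Add(Rational(-1, 6), 2) = Rational(11, 6) ≈ 1.8333)
j = 3002 (j = Mul(Add(31, Mul(Add(Rational(11, 6), 1), 3)), 76) = Mul(Add(31, Mul(Rational(17, 6), 3)), 76) = Mul(Add(31, Rational(17, 2)), 76) = Mul(Rational(79, 2), 76) = 3002)
Add(j, Mul(-1, m)) = Add(3002, Mul(-1, -6291)) = Add(3002, 6291) = 9293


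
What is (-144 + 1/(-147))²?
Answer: 448126561/21609 ≈ 20738.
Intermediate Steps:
(-144 + 1/(-147))² = (-144 + 1*(-1/147))² = (-144 - 1/147)² = (-21169/147)² = 448126561/21609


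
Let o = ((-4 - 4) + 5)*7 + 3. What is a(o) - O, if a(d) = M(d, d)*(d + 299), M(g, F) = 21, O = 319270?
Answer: -313369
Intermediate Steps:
o = -18 (o = (-8 + 5)*7 + 3 = -3*7 + 3 = -21 + 3 = -18)
a(d) = 6279 + 21*d (a(d) = 21*(d + 299) = 21*(299 + d) = 6279 + 21*d)
a(o) - O = (6279 + 21*(-18)) - 1*319270 = (6279 - 378) - 319270 = 5901 - 319270 = -313369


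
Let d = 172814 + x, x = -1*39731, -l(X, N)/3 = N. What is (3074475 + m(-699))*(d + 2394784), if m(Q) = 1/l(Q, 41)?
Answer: 955939256535608/123 ≈ 7.7719e+12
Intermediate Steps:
l(X, N) = -3*N
x = -39731
m(Q) = -1/123 (m(Q) = 1/(-3*41) = 1/(-123) = -1/123)
d = 133083 (d = 172814 - 39731 = 133083)
(3074475 + m(-699))*(d + 2394784) = (3074475 - 1/123)*(133083 + 2394784) = (378160424/123)*2527867 = 955939256535608/123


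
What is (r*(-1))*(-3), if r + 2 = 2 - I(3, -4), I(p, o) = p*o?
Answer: 36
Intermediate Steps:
I(p, o) = o*p
r = 12 (r = -2 + (2 - (-4)*3) = -2 + (2 - 1*(-12)) = -2 + (2 + 12) = -2 + 14 = 12)
(r*(-1))*(-3) = (12*(-1))*(-3) = -12*(-3) = 36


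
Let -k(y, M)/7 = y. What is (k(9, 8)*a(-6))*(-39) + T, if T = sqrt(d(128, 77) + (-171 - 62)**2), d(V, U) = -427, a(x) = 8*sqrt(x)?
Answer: sqrt(53862) + 19656*I*sqrt(6) ≈ 232.08 + 48147.0*I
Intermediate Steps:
k(y, M) = -7*y
T = sqrt(53862) (T = sqrt(-427 + (-171 - 62)**2) = sqrt(-427 + (-233)**2) = sqrt(-427 + 54289) = sqrt(53862) ≈ 232.08)
(k(9, 8)*a(-6))*(-39) + T = ((-7*9)*(8*sqrt(-6)))*(-39) + sqrt(53862) = -504*I*sqrt(6)*(-39) + sqrt(53862) = 19656*I*sqrt(6) + sqrt(53862) = sqrt(53862) + 19656*I*sqrt(6)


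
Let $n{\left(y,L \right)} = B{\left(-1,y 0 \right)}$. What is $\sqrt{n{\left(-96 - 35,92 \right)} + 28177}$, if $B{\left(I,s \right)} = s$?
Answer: $\sqrt{28177} \approx 167.86$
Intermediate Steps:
$n{\left(y,L \right)} = 0$ ($n{\left(y,L \right)} = y 0 = 0$)
$\sqrt{n{\left(-96 - 35,92 \right)} + 28177} = \sqrt{0 + 28177} = \sqrt{28177}$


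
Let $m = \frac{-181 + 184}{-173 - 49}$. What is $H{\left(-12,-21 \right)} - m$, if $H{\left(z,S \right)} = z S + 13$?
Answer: $\frac{19611}{74} \approx 265.01$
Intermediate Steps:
$H{\left(z,S \right)} = 13 + S z$ ($H{\left(z,S \right)} = S z + 13 = 13 + S z$)
$m = - \frac{1}{74}$ ($m = \frac{3}{-173 - 49} = \frac{3}{-222} = 3 \left(- \frac{1}{222}\right) = - \frac{1}{74} \approx -0.013514$)
$H{\left(-12,-21 \right)} - m = \left(13 - -252\right) - - \frac{1}{74} = \left(13 + 252\right) + \frac{1}{74} = 265 + \frac{1}{74} = \frac{19611}{74}$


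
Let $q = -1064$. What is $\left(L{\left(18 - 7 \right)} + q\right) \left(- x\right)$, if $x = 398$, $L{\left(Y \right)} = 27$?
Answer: $412726$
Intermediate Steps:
$\left(L{\left(18 - 7 \right)} + q\right) \left(- x\right) = \left(27 - 1064\right) \left(\left(-1\right) 398\right) = \left(-1037\right) \left(-398\right) = 412726$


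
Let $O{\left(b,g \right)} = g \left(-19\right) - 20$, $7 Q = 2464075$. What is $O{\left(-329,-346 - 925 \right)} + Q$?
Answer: $\frac{2632978}{7} \approx 3.7614 \cdot 10^{5}$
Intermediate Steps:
$Q = \frac{2464075}{7}$ ($Q = \frac{1}{7} \cdot 2464075 = \frac{2464075}{7} \approx 3.5201 \cdot 10^{5}$)
$O{\left(b,g \right)} = -20 - 19 g$ ($O{\left(b,g \right)} = - 19 g - 20 = -20 - 19 g$)
$O{\left(-329,-346 - 925 \right)} + Q = \left(-20 - 19 \left(-346 - 925\right)\right) + \frac{2464075}{7} = \left(-20 - -24149\right) + \frac{2464075}{7} = \left(-20 + 24149\right) + \frac{2464075}{7} = 24129 + \frac{2464075}{7} = \frac{2632978}{7}$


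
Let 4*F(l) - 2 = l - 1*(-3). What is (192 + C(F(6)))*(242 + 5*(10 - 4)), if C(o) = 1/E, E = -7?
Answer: 365296/7 ≈ 52185.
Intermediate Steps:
F(l) = 5/4 + l/4 (F(l) = ½ + (l - 1*(-3))/4 = ½ + (l + 3)/4 = ½ + (3 + l)/4 = ½ + (¾ + l/4) = 5/4 + l/4)
C(o) = -⅐ (C(o) = 1/(-7) = -⅐)
(192 + C(F(6)))*(242 + 5*(10 - 4)) = (192 - ⅐)*(242 + 5*(10 - 4)) = 1343*(242 + 5*6)/7 = 1343*(242 + 30)/7 = (1343/7)*272 = 365296/7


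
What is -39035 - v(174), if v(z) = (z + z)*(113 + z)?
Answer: -138911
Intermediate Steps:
v(z) = 2*z*(113 + z) (v(z) = (2*z)*(113 + z) = 2*z*(113 + z))
-39035 - v(174) = -39035 - 2*174*(113 + 174) = -39035 - 2*174*287 = -39035 - 1*99876 = -39035 - 99876 = -138911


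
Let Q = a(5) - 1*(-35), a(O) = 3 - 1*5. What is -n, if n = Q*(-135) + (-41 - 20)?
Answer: 4516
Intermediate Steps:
a(O) = -2 (a(O) = 3 - 5 = -2)
Q = 33 (Q = -2 - 1*(-35) = -2 + 35 = 33)
n = -4516 (n = 33*(-135) + (-41 - 20) = -4455 - 61 = -4516)
-n = -1*(-4516) = 4516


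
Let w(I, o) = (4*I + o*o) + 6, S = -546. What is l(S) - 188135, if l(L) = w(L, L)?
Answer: 107803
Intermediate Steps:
w(I, o) = 6 + o² + 4*I (w(I, o) = (4*I + o²) + 6 = (o² + 4*I) + 6 = 6 + o² + 4*I)
l(L) = 6 + L² + 4*L
l(S) - 188135 = (6 + (-546)² + 4*(-546)) - 188135 = (6 + 298116 - 2184) - 188135 = 295938 - 188135 = 107803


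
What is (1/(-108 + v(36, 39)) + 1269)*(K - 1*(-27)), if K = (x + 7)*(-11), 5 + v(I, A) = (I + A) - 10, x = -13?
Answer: 1888241/16 ≈ 1.1802e+5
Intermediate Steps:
v(I, A) = -15 + A + I (v(I, A) = -5 + ((I + A) - 10) = -5 + ((A + I) - 10) = -5 + (-10 + A + I) = -15 + A + I)
K = 66 (K = (-13 + 7)*(-11) = -6*(-11) = 66)
(1/(-108 + v(36, 39)) + 1269)*(K - 1*(-27)) = (1/(-108 + (-15 + 39 + 36)) + 1269)*(66 - 1*(-27)) = (1/(-108 + 60) + 1269)*(66 + 27) = (1/(-48) + 1269)*93 = (-1/48 + 1269)*93 = (60911/48)*93 = 1888241/16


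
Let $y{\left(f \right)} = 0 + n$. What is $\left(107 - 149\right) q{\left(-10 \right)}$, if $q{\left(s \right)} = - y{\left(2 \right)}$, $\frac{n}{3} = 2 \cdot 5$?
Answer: $1260$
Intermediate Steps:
$n = 30$ ($n = 3 \cdot 2 \cdot 5 = 3 \cdot 10 = 30$)
$y{\left(f \right)} = 30$ ($y{\left(f \right)} = 0 + 30 = 30$)
$q{\left(s \right)} = -30$ ($q{\left(s \right)} = \left(-1\right) 30 = -30$)
$\left(107 - 149\right) q{\left(-10 \right)} = \left(107 - 149\right) \left(-30\right) = \left(-42\right) \left(-30\right) = 1260$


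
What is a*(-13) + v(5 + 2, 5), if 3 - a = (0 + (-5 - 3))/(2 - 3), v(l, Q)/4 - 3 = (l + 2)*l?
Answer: 329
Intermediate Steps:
v(l, Q) = 12 + 4*l*(2 + l) (v(l, Q) = 12 + 4*((l + 2)*l) = 12 + 4*((2 + l)*l) = 12 + 4*(l*(2 + l)) = 12 + 4*l*(2 + l))
a = -5 (a = 3 - (0 + (-5 - 3))/(2 - 3) = 3 - (0 - 8)/(-1) = 3 - (-8)*(-1) = 3 - 1*8 = 3 - 8 = -5)
a*(-13) + v(5 + 2, 5) = -5*(-13) + (12 + 4*(5 + 2)² + 8*(5 + 2)) = 65 + (12 + 4*7² + 8*7) = 65 + (12 + 4*49 + 56) = 65 + (12 + 196 + 56) = 65 + 264 = 329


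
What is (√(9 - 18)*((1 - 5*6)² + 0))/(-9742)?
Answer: -2523*I/9742 ≈ -0.25898*I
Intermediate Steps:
(√(9 - 18)*((1 - 5*6)² + 0))/(-9742) = (√(-9)*((1 - 30)² + 0))*(-1/9742) = ((3*I)*((-29)² + 0))*(-1/9742) = ((3*I)*(841 + 0))*(-1/9742) = ((3*I)*841)*(-1/9742) = (2523*I)*(-1/9742) = -2523*I/9742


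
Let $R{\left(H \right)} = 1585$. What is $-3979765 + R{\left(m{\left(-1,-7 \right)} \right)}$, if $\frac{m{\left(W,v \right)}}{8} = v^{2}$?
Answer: $-3978180$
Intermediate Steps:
$m{\left(W,v \right)} = 8 v^{2}$
$-3979765 + R{\left(m{\left(-1,-7 \right)} \right)} = -3979765 + 1585 = -3978180$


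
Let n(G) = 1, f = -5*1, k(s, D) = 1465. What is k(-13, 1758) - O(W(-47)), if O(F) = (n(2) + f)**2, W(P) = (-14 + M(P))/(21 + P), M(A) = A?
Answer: 1449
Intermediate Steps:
f = -5
W(P) = (-14 + P)/(21 + P)
O(F) = 16 (O(F) = (1 - 5)**2 = (-4)**2 = 16)
k(-13, 1758) - O(W(-47)) = 1465 - 1*16 = 1465 - 16 = 1449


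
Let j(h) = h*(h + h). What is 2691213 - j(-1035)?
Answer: 548763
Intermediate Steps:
j(h) = 2*h² (j(h) = h*(2*h) = 2*h²)
2691213 - j(-1035) = 2691213 - 2*(-1035)² = 2691213 - 2*1071225 = 2691213 - 1*2142450 = 2691213 - 2142450 = 548763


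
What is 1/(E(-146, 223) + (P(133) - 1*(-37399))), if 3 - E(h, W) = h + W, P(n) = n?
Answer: 1/37458 ≈ 2.6697e-5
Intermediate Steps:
E(h, W) = 3 - W - h (E(h, W) = 3 - (h + W) = 3 - (W + h) = 3 + (-W - h) = 3 - W - h)
1/(E(-146, 223) + (P(133) - 1*(-37399))) = 1/((3 - 1*223 - 1*(-146)) + (133 - 1*(-37399))) = 1/((3 - 223 + 146) + (133 + 37399)) = 1/(-74 + 37532) = 1/37458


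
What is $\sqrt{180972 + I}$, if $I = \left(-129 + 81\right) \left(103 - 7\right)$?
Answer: $6 \sqrt{4899} \approx 419.96$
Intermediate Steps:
$I = -4608$ ($I = \left(-48\right) 96 = -4608$)
$\sqrt{180972 + I} = \sqrt{180972 - 4608} = \sqrt{176364} = 6 \sqrt{4899}$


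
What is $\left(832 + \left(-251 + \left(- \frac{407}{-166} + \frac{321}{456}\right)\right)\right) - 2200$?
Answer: $- \frac{20385491}{12616} \approx -1615.8$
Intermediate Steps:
$\left(832 + \left(-251 + \left(- \frac{407}{-166} + \frac{321}{456}\right)\right)\right) - 2200 = \left(832 + \left(-251 + \left(\left(-407\right) \left(- \frac{1}{166}\right) + 321 \cdot \frac{1}{456}\right)\right)\right) - 2200 = \left(832 + \left(-251 + \left(\frac{407}{166} + \frac{107}{152}\right)\right)\right) - 2200 = \left(832 + \left(-251 + \frac{39813}{12616}\right)\right) - 2200 = \left(832 - \frac{3126803}{12616}\right) - 2200 = \frac{7369709}{12616} - 2200 = - \frac{20385491}{12616}$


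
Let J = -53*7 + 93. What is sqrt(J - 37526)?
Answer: 2*I*sqrt(9451) ≈ 194.43*I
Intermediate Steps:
J = -278 (J = -371 + 93 = -278)
sqrt(J - 37526) = sqrt(-278 - 37526) = sqrt(-37804) = 2*I*sqrt(9451)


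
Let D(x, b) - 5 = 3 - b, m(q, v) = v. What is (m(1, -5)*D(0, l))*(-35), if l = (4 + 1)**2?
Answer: -2975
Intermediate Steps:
l = 25 (l = 5**2 = 25)
D(x, b) = 8 - b (D(x, b) = 5 + (3 - b) = 8 - b)
(m(1, -5)*D(0, l))*(-35) = -5*(8 - 1*25)*(-35) = -5*(8 - 25)*(-35) = -5*(-17)*(-35) = 85*(-35) = -2975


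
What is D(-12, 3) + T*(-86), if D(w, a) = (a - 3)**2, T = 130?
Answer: -11180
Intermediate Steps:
D(w, a) = (-3 + a)**2
D(-12, 3) + T*(-86) = (-3 + 3)**2 + 130*(-86) = 0**2 - 11180 = 0 - 11180 = -11180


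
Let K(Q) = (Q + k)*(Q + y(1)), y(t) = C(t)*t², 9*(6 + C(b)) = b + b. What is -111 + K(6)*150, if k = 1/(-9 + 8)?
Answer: 167/3 ≈ 55.667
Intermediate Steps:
C(b) = -6 + 2*b/9 (C(b) = -6 + (b + b)/9 = -6 + (2*b)/9 = -6 + 2*b/9)
y(t) = t²*(-6 + 2*t/9) (y(t) = (-6 + 2*t/9)*t² = t²*(-6 + 2*t/9))
k = -1 (k = 1/(-1) = -1)
K(Q) = (-1 + Q)*(-52/9 + Q) (K(Q) = (Q - 1)*(Q + (2/9)*1²*(-27 + 1)) = (-1 + Q)*(Q + (2/9)*1*(-26)) = (-1 + Q)*(Q - 52/9) = (-1 + Q)*(-52/9 + Q))
-111 + K(6)*150 = -111 + (52/9 + 6² - 61/9*6)*150 = -111 + (52/9 + 36 - 122/3)*150 = -111 + (10/9)*150 = -111 + 500/3 = 167/3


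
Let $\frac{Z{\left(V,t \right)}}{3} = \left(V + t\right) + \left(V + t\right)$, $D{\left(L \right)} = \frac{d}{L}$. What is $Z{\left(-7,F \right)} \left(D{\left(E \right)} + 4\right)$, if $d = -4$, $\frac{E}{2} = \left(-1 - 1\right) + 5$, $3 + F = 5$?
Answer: $-100$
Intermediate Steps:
$F = 2$ ($F = -3 + 5 = 2$)
$E = 6$ ($E = 2 \left(\left(-1 - 1\right) + 5\right) = 2 \left(-2 + 5\right) = 2 \cdot 3 = 6$)
$D{\left(L \right)} = - \frac{4}{L}$
$Z{\left(V,t \right)} = 6 V + 6 t$ ($Z{\left(V,t \right)} = 3 \left(\left(V + t\right) + \left(V + t\right)\right) = 3 \left(2 V + 2 t\right) = 6 V + 6 t$)
$Z{\left(-7,F \right)} \left(D{\left(E \right)} + 4\right) = \left(6 \left(-7\right) + 6 \cdot 2\right) \left(- \frac{4}{6} + 4\right) = \left(-42 + 12\right) \left(\left(-4\right) \frac{1}{6} + 4\right) = - 30 \left(- \frac{2}{3} + 4\right) = \left(-30\right) \frac{10}{3} = -100$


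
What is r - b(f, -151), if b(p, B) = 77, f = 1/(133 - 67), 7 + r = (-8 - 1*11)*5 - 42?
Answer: -221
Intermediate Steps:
r = -144 (r = -7 + ((-8 - 1*11)*5 - 42) = -7 + ((-8 - 11)*5 - 42) = -7 + (-19*5 - 42) = -7 + (-95 - 42) = -7 - 137 = -144)
f = 1/66 ≈ 0.015152
r - b(f, -151) = -144 - 1*77 = -144 - 77 = -221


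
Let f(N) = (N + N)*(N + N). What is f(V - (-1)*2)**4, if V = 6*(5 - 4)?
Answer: 4294967296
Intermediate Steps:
V = 6 (V = 6*1 = 6)
f(N) = 4*N**2 (f(N) = (2*N)*(2*N) = 4*N**2)
f(V - (-1)*2)**4 = (4*(6 - (-1)*2)**2)**4 = (4*(6 - 1*(-2))**2)**4 = (4*(6 + 2)**2)**4 = (4*8**2)**4 = (4*64)**4 = 256**4 = 4294967296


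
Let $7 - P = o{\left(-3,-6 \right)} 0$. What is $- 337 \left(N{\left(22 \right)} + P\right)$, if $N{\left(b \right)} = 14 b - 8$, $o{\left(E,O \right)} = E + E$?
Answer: $-103459$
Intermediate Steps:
$o{\left(E,O \right)} = 2 E$
$N{\left(b \right)} = -8 + 14 b$
$P = 7$ ($P = 7 - 2 \left(-3\right) 0 = 7 - \left(-6\right) 0 = 7 - 0 = 7 + 0 = 7$)
$- 337 \left(N{\left(22 \right)} + P\right) = - 337 \left(\left(-8 + 14 \cdot 22\right) + 7\right) = - 337 \left(\left(-8 + 308\right) + 7\right) = - 337 \left(300 + 7\right) = \left(-337\right) 307 = -103459$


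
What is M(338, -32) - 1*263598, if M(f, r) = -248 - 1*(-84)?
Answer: -263762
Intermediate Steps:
M(f, r) = -164 (M(f, r) = -248 + 84 = -164)
M(338, -32) - 1*263598 = -164 - 1*263598 = -164 - 263598 = -263762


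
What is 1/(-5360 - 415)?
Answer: -1/5775 ≈ -0.00017316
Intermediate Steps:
1/(-5360 - 415) = 1/(-5775) = -1/5775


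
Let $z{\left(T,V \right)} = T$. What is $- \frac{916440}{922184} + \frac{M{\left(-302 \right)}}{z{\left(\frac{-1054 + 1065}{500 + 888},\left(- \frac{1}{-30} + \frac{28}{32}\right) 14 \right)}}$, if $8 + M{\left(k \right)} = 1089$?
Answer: $\frac{172957576739}{1268003} \approx 1.364 \cdot 10^{5}$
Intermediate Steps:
$M{\left(k \right)} = 1081$ ($M{\left(k \right)} = -8 + 1089 = 1081$)
$- \frac{916440}{922184} + \frac{M{\left(-302 \right)}}{z{\left(\frac{-1054 + 1065}{500 + 888},\left(- \frac{1}{-30} + \frac{28}{32}\right) 14 \right)}} = - \frac{916440}{922184} + \frac{1081}{\left(-1054 + 1065\right) \frac{1}{500 + 888}} = \left(-916440\right) \frac{1}{922184} + \frac{1081}{11 \cdot \frac{1}{1388}} = - \frac{114555}{115273} + \frac{1081}{11 \cdot \frac{1}{1388}} = - \frac{114555}{115273} + \frac{1081}{\frac{11}{1388}} = - \frac{114555}{115273} + 1081 \cdot \frac{1388}{11} = - \frac{114555}{115273} + \frac{1500428}{11} = \frac{172957576739}{1268003}$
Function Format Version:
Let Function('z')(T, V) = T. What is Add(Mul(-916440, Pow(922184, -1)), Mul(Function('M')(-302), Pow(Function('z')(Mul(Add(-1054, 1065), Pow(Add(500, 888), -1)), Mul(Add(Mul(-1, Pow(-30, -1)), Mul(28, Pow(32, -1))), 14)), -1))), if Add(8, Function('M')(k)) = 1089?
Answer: Rational(172957576739, 1268003) ≈ 1.3640e+5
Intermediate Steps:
Function('M')(k) = 1081 (Function('M')(k) = Add(-8, 1089) = 1081)
Add(Mul(-916440, Pow(922184, -1)), Mul(Function('M')(-302), Pow(Function('z')(Mul(Add(-1054, 1065), Pow(Add(500, 888), -1)), Mul(Add(Mul(-1, Pow(-30, -1)), Mul(28, Pow(32, -1))), 14)), -1))) = Add(Mul(-916440, Pow(922184, -1)), Mul(1081, Pow(Mul(Add(-1054, 1065), Pow(Add(500, 888), -1)), -1))) = Add(Mul(-916440, Rational(1, 922184)), Mul(1081, Pow(Mul(11, Pow(1388, -1)), -1))) = Add(Rational(-114555, 115273), Mul(1081, Pow(Mul(11, Rational(1, 1388)), -1))) = Add(Rational(-114555, 115273), Mul(1081, Pow(Rational(11, 1388), -1))) = Add(Rational(-114555, 115273), Mul(1081, Rational(1388, 11))) = Add(Rational(-114555, 115273), Rational(1500428, 11)) = Rational(172957576739, 1268003)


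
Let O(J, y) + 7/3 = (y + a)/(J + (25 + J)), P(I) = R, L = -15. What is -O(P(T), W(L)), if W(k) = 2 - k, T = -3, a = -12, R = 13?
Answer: 38/17 ≈ 2.2353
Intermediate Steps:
P(I) = 13
O(J, y) = -7/3 + (-12 + y)/(25 + 2*J) (O(J, y) = -7/3 + (y - 12)/(J + (25 + J)) = -7/3 + (-12 + y)/(25 + 2*J))
-O(P(T), W(L)) = -(-211 - 14*13 + 3*(2 - 1*(-15)))/(3*(25 + 2*13)) = -(-211 - 182 + 3*(2 + 15))/(3*(25 + 26)) = -(-211 - 182 + 3*17)/(3*51) = -(-211 - 182 + 51)/(3*51) = -(-342)/(3*51) = -1*(-38/17) = 38/17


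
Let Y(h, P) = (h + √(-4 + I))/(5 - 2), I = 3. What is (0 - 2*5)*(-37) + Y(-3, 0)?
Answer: 369 + I/3 ≈ 369.0 + 0.33333*I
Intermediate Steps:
Y(h, P) = I/3 + h/3 (Y(h, P) = (h + √(-4 + 3))/(5 - 2) = (h + √(-1))/3 = (h + I)*(⅓) = (I + h)*(⅓) = I/3 + h/3)
(0 - 2*5)*(-37) + Y(-3, 0) = (0 - 2*5)*(-37) + (I/3 + (⅓)*(-3)) = (0 - 10)*(-37) + (I/3 - 1) = -10*(-37) + (-1 + I/3) = 370 + (-1 + I/3) = 369 + I/3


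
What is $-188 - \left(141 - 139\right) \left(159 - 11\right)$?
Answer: $-484$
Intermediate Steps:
$-188 - \left(141 - 139\right) \left(159 - 11\right) = -188 - 2 \cdot 148 = -188 - 296 = -484$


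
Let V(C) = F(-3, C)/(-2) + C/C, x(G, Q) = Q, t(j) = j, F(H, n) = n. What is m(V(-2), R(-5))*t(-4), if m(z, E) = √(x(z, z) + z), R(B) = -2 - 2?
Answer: -8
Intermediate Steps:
R(B) = -4
V(C) = 1 - C/2 (V(C) = C/(-2) + C/C = C*(-½) + 1 = -C/2 + 1 = 1 - C/2)
m(z, E) = √2*√z (m(z, E) = √(z + z) = √(2*z) = √2*√z)
m(V(-2), R(-5))*t(-4) = (√2*√(1 - ½*(-2)))*(-4) = (√2*√(1 + 1))*(-4) = (√2*√2)*(-4) = 2*(-4) = -8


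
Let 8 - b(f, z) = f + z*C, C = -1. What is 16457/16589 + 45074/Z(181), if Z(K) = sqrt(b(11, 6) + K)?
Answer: 16457/16589 + 22537*sqrt(46)/46 ≈ 3323.9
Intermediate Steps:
b(f, z) = 8 + z - f (b(f, z) = 8 - (f + z*(-1)) = 8 - (f - z) = 8 + (z - f) = 8 + z - f)
Z(K) = sqrt(3 + K) (Z(K) = sqrt((8 + 6 - 1*11) + K) = sqrt((8 + 6 - 11) + K) = sqrt(3 + K))
16457/16589 + 45074/Z(181) = 16457/16589 + 45074/(sqrt(3 + 181)) = 16457*(1/16589) + 45074/(sqrt(184)) = 16457/16589 + 45074/((2*sqrt(46))) = 16457/16589 + 45074*(sqrt(46)/92) = 16457/16589 + 22537*sqrt(46)/46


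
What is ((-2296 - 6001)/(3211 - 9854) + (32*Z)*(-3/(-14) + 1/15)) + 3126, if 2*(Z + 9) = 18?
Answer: 20774315/6643 ≈ 3127.3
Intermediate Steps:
Z = 0 (Z = -9 + (½)*18 = -9 + 9 = 0)
((-2296 - 6001)/(3211 - 9854) + (32*Z)*(-3/(-14) + 1/15)) + 3126 = ((-2296 - 6001)/(3211 - 9854) + (32*0)*(-3/(-14) + 1/15)) + 3126 = (-8297/(-6643) + 0*(-3*(-1/14) + 1*(1/15))) + 3126 = (-8297*(-1/6643) + 0*(3/14 + 1/15)) + 3126 = (8297/6643 + 0*(59/210)) + 3126 = (8297/6643 + 0) + 3126 = 8297/6643 + 3126 = 20774315/6643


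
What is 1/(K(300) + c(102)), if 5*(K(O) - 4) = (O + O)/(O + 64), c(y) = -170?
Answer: -91/15076 ≈ -0.0060361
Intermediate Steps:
K(O) = 4 + 2*O/(5*(64 + O)) (K(O) = 4 + ((O + O)/(O + 64))/5 = 4 + ((2*O)/(64 + O))/5 = 4 + (2*O/(64 + O))/5 = 4 + 2*O/(5*(64 + O)))
1/(K(300) + c(102)) = 1/(2*(640 + 11*300)/(5*(64 + 300)) - 170) = 1/((⅖)*(640 + 3300)/364 - 170) = 1/((⅖)*(1/364)*3940 - 170) = 1/(394/91 - 170) = 1/(-15076/91) = -91/15076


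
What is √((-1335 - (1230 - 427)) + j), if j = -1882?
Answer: 2*I*√1005 ≈ 63.403*I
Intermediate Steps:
√((-1335 - (1230 - 427)) + j) = √((-1335 - (1230 - 427)) - 1882) = √((-1335 - 1*803) - 1882) = √((-1335 - 803) - 1882) = √(-2138 - 1882) = √(-4020) = 2*I*√1005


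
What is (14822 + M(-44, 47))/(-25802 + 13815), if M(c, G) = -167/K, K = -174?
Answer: -2579195/2085738 ≈ -1.2366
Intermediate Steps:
M(c, G) = 167/174 (M(c, G) = -167/(-174) = -167*(-1/174) = 167/174)
(14822 + M(-44, 47))/(-25802 + 13815) = (14822 + 167/174)/(-25802 + 13815) = (2579195/174)/(-11987) = (2579195/174)*(-1/11987) = -2579195/2085738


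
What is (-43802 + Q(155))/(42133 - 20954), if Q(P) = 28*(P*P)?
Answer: 628898/21179 ≈ 29.694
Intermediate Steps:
Q(P) = 28*P²
(-43802 + Q(155))/(42133 - 20954) = (-43802 + 28*155²)/(42133 - 20954) = (-43802 + 28*24025)/21179 = (-43802 + 672700)*(1/21179) = 628898*(1/21179) = 628898/21179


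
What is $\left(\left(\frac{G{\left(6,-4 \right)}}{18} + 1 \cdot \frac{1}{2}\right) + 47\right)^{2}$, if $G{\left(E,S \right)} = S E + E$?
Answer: $\frac{8649}{4} \approx 2162.3$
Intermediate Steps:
$G{\left(E,S \right)} = E + E S$ ($G{\left(E,S \right)} = E S + E = E + E S$)
$\left(\left(\frac{G{\left(6,-4 \right)}}{18} + 1 \cdot \frac{1}{2}\right) + 47\right)^{2} = \left(\left(\frac{6 \left(1 - 4\right)}{18} + 1 \cdot \frac{1}{2}\right) + 47\right)^{2} = \left(\left(6 \left(-3\right) \frac{1}{18} + 1 \cdot \frac{1}{2}\right) + 47\right)^{2} = \left(\left(\left(-18\right) \frac{1}{18} + \frac{1}{2}\right) + 47\right)^{2} = \left(\left(-1 + \frac{1}{2}\right) + 47\right)^{2} = \left(- \frac{1}{2} + 47\right)^{2} = \left(\frac{93}{2}\right)^{2} = \frac{8649}{4}$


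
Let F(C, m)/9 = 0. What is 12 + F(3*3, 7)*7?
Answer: 12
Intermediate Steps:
F(C, m) = 0 (F(C, m) = 9*0 = 0)
12 + F(3*3, 7)*7 = 12 + 0*7 = 12 + 0 = 12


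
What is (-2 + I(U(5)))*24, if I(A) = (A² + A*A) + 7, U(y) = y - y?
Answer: 120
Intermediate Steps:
U(y) = 0
I(A) = 7 + 2*A² (I(A) = (A² + A²) + 7 = 2*A² + 7 = 7 + 2*A²)
(-2 + I(U(5)))*24 = (-2 + (7 + 2*0²))*24 = (-2 + (7 + 2*0))*24 = (-2 + (7 + 0))*24 = (-2 + 7)*24 = 5*24 = 120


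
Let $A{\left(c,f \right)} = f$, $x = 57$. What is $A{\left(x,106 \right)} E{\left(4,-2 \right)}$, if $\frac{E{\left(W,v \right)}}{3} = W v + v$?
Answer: $-3180$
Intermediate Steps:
$E{\left(W,v \right)} = 3 v + 3 W v$ ($E{\left(W,v \right)} = 3 \left(W v + v\right) = 3 \left(v + W v\right) = 3 v + 3 W v$)
$A{\left(x,106 \right)} E{\left(4,-2 \right)} = 106 \cdot 3 \left(-2\right) \left(1 + 4\right) = 106 \cdot 3 \left(-2\right) 5 = 106 \left(-30\right) = -3180$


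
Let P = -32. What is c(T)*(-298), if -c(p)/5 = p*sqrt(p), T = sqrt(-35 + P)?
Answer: 1490*67**(3/4)*I**(3/2) ≈ -24673.0 + 24673.0*I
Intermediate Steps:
T = I*sqrt(67) (T = sqrt(-35 - 32) = sqrt(-67) = I*sqrt(67) ≈ 8.1853*I)
c(p) = -5*p**(3/2) (c(p) = -5*p*sqrt(p) = -5*p**(3/2))
c(T)*(-298) = -5*67**(3/4)*I**(3/2)*(-298) = 1490*67**(3/4)*I**(3/2)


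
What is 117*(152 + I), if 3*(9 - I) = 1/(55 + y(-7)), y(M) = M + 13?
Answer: 1149018/61 ≈ 18836.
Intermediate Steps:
y(M) = 13 + M
I = 1646/183 (I = 9 - 1/(3*(55 + (13 - 7))) = 9 - 1/(3*(55 + 6)) = 9 - 1/3/61 = 9 - 1/3*1/61 = 9 - 1/183 = 1646/183 ≈ 8.9945)
117*(152 + I) = 117*(152 + 1646/183) = 117*(29462/183) = 1149018/61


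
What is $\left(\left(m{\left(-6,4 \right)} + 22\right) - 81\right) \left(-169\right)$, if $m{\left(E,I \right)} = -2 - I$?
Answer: $10985$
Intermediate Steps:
$\left(\left(m{\left(-6,4 \right)} + 22\right) - 81\right) \left(-169\right) = \left(\left(\left(-2 - 4\right) + 22\right) - 81\right) \left(-169\right) = \left(\left(-6 + 22\right) - 81\right) \left(-169\right) = \left(16 - 81\right) \left(-169\right) = \left(-65\right) \left(-169\right) = 10985$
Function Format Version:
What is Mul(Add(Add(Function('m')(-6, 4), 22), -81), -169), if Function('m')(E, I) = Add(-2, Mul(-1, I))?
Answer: 10985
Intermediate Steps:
Mul(Add(Add(Function('m')(-6, 4), 22), -81), -169) = Mul(Add(Add(Add(-2, Mul(-1, 4)), 22), -81), -169) = Mul(Add(Add(Add(-2, -4), 22), -81), -169) = Mul(Add(Add(-6, 22), -81), -169) = Mul(Add(16, -81), -169) = Mul(-65, -169) = 10985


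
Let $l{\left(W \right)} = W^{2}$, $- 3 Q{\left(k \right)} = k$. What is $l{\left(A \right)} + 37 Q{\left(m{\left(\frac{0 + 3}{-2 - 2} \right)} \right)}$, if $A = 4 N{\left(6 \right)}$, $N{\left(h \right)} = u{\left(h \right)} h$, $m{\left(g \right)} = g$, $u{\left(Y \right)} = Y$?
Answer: $\frac{82981}{4} \approx 20745.0$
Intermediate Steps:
$Q{\left(k \right)} = - \frac{k}{3}$
$N{\left(h \right)} = h^{2}$ ($N{\left(h \right)} = h h = h^{2}$)
$A = 144$ ($A = 4 \cdot 6^{2} = 4 \cdot 36 = 144$)
$l{\left(A \right)} + 37 Q{\left(m{\left(\frac{0 + 3}{-2 - 2} \right)} \right)} = 144^{2} + 37 \left(- \frac{\left(0 + 3\right) \frac{1}{-2 - 2}}{3}\right) = 20736 + 37 \left(- \frac{3 \frac{1}{-4}}{3}\right) = 20736 + 37 \left(- \frac{3 \left(- \frac{1}{4}\right)}{3}\right) = 20736 + 37 \left(\left(- \frac{1}{3}\right) \left(- \frac{3}{4}\right)\right) = 20736 + 37 \cdot \frac{1}{4} = 20736 + \frac{37}{4} = \frac{82981}{4}$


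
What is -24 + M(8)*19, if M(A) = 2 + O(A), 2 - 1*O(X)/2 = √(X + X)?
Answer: -62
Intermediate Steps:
O(X) = 4 - 2*√2*√X (O(X) = 4 - 2*√(X + X) = 4 - 2*√2*√X)
M(A) = 6 - 2*√2*√A (M(A) = 2 + (4 - 2*√2*√A) = 6 - 2*√2*√A)
-24 + M(8)*19 = -24 + (6 - 2*√2*√8)*19 = -24 + (6 - 2*√2*2*√2)*19 = -24 + (6 - 8)*19 = -24 - 2*19 = -24 - 38 = -62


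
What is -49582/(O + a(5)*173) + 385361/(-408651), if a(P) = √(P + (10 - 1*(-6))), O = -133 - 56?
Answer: -96616787623/5767700214 - 4288843*√21/296394 ≈ -83.062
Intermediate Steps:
O = -189
a(P) = √(16 + P) (a(P) = √(P + (10 + 6)) = √(P + 16) = √(16 + P))
-49582/(O + a(5)*173) + 385361/(-408651) = -49582/(-189 + √(16 + 5)*173) + 385361/(-408651) = -49582/(-189 + √21*173) + 385361*(-1/408651) = -49582/(-189 + 173*√21) - 385361/408651 = -385361/408651 - 49582/(-189 + 173*√21)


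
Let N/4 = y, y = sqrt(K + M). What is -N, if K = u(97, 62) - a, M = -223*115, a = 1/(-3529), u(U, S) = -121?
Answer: -4*I*sqrt(320885663677)/3529 ≈ -642.07*I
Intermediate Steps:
a = -1/3529 ≈ -0.00028337
M = -25645
K = -427008/3529 (K = -121 - 1*(-1/3529) = -121 + 1/3529 = -427008/3529 ≈ -121.00)
y = I*sqrt(320885663677)/3529 (y = sqrt(-427008/3529 - 25645) = sqrt(-90928213/3529) = I*sqrt(320885663677)/3529 ≈ 160.52*I)
N = 4*I*sqrt(320885663677)/3529 (N = 4*(I*sqrt(320885663677)/3529) = 4*I*sqrt(320885663677)/3529 ≈ 642.07*I)
-N = -4*I*sqrt(320885663677)/3529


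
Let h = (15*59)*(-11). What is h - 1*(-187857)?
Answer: 178122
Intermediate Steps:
h = -9735 (h = 885*(-11) = -9735)
h - 1*(-187857) = -9735 - 1*(-187857) = -9735 + 187857 = 178122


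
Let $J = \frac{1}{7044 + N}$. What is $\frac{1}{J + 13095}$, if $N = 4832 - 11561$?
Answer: $\frac{315}{4124926} \approx 7.6365 \cdot 10^{-5}$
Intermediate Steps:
$N = -6729$
$J = \frac{1}{315}$ ($J = \frac{1}{7044 - 6729} = \frac{1}{315} \approx 0.0031746$)
$\frac{1}{J + 13095} = \frac{1}{\frac{1}{315} + 13095} = \frac{1}{\frac{4124926}{315}} = \frac{315}{4124926}$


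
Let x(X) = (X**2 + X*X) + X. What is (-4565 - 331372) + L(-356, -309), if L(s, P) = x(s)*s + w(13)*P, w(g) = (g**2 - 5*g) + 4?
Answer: -90478605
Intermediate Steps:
w(g) = 4 + g**2 - 5*g
x(X) = X + 2*X**2 (x(X) = (X**2 + X**2) + X = 2*X**2 + X = X + 2*X**2)
L(s, P) = 108*P + s**2*(1 + 2*s) (L(s, P) = (s*(1 + 2*s))*s + (4 + 13**2 - 5*13)*P = s**2*(1 + 2*s) + (4 + 169 - 65)*P = s**2*(1 + 2*s) + 108*P = 108*P + s**2*(1 + 2*s))
(-4565 - 331372) + L(-356, -309) = (-4565 - 331372) + (108*(-309) + (-356)**2*(1 + 2*(-356))) = -335937 + (-33372 + 126736*(1 - 712)) = -335937 + (-33372 + 126736*(-711)) = -335937 + (-33372 - 90109296) = -335937 - 90142668 = -90478605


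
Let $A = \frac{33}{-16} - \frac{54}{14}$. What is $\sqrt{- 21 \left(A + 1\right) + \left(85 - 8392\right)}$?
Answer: $\frac{i \sqrt{131259}}{4} \approx 90.574 i$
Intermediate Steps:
$A = - \frac{663}{112}$ ($A = 33 \left(- \frac{1}{16}\right) - \frac{27}{7} = - \frac{33}{16} - \frac{27}{7} = - \frac{663}{112} \approx -5.9196$)
$\sqrt{- 21 \left(A + 1\right) + \left(85 - 8392\right)} = \sqrt{- 21 \left(- \frac{663}{112} + 1\right) + \left(85 - 8392\right)} = \sqrt{\left(-21\right) \left(- \frac{551}{112}\right) - 8307} = \sqrt{\frac{1653}{16} - 8307} = \sqrt{- \frac{131259}{16}} = \frac{i \sqrt{131259}}{4}$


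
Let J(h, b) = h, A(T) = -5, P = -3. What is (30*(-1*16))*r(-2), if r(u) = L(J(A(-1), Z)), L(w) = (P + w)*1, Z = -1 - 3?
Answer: 3840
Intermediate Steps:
Z = -4
L(w) = -3 + w (L(w) = (-3 + w)*1 = -3 + w)
r(u) = -8 (r(u) = -3 - 5 = -8)
(30*(-1*16))*r(-2) = (30*(-1*16))*(-8) = (30*(-16))*(-8) = -480*(-8) = 3840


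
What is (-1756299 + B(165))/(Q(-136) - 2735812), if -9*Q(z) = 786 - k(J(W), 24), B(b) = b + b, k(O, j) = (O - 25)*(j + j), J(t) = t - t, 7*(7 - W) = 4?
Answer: 5267907/8208098 ≈ 0.64179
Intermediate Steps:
W = 45/7 (W = 7 - ⅐*4 = 7 - 4/7 = 45/7 ≈ 6.4286)
J(t) = 0
k(O, j) = 2*j*(-25 + O) (k(O, j) = (-25 + O)*(2*j) = 2*j*(-25 + O))
B(b) = 2*b
Q(z) = -662/3 (Q(z) = -(786 - 2*24*(-25 + 0))/9 = -(786 - 2*24*(-25))/9 = -(786 - 1*(-1200))/9 = -(786 + 1200)/9 = -⅑*1986 = -662/3)
(-1756299 + B(165))/(Q(-136) - 2735812) = (-1756299 + 2*165)/(-662/3 - 2735812) = (-1756299 + 330)/(-8208098/3) = -1755969*(-3/8208098) = 5267907/8208098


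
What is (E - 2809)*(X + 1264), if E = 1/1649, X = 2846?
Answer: -19037684400/1649 ≈ -1.1545e+7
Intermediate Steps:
E = 1/1649 ≈ 0.00060643
(E - 2809)*(X + 1264) = (1/1649 - 2809)*(2846 + 1264) = -4632040/1649*4110 = -19037684400/1649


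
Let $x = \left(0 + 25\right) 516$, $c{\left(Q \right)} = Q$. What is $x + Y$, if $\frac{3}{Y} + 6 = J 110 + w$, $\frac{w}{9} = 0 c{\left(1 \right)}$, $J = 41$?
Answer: $\frac{58101603}{4504} \approx 12900.0$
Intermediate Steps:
$w = 0$ ($w = 9 \cdot 0 \cdot 1 = 9 \cdot 0 = 0$)
$x = 12900$ ($x = 25 \cdot 516 = 12900$)
$Y = \frac{3}{4504}$ ($Y = \frac{3}{-6 + \left(41 \cdot 110 + 0\right)} = \frac{3}{-6 + \left(4510 + 0\right)} = \frac{3}{-6 + 4510} = \frac{3}{4504} \approx 0.00066607$)
$x + Y = 12900 + \frac{3}{4504} = \frac{58101603}{4504}$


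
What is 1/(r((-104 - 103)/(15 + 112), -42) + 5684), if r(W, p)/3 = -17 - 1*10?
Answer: 1/5603 ≈ 0.00017848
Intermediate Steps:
r(W, p) = -81 (r(W, p) = 3*(-17 - 1*10) = 3*(-17 - 10) = 3*(-27) = -81)
1/(r((-104 - 103)/(15 + 112), -42) + 5684) = 1/(-81 + 5684) = 1/5603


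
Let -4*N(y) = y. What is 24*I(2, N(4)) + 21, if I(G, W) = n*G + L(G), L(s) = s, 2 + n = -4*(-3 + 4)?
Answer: -219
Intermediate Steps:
n = -6 (n = -2 - 4*(-3 + 4) = -2 - 4*1 = -2 - 4 = -6)
N(y) = -y/4
I(G, W) = -5*G (I(G, W) = -6*G + G = -5*G)
24*I(2, N(4)) + 21 = 24*(-5*2) + 21 = 24*(-10) + 21 = -240 + 21 = -219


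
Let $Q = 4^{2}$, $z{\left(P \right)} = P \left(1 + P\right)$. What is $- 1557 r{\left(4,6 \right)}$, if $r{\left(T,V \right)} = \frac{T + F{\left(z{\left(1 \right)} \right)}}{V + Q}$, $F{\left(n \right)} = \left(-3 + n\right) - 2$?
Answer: $- \frac{1557}{22} \approx -70.773$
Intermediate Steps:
$F{\left(n \right)} = -5 + n$
$Q = 16$
$r{\left(T,V \right)} = \frac{-3 + T}{16 + V}$ ($r{\left(T,V \right)} = \frac{T - \left(5 - \left(1 + 1\right)\right)}{V + 16} = \frac{T + \left(-5 + 1 \cdot 2\right)}{16 + V} = \frac{T + \left(-5 + 2\right)}{16 + V} = \frac{T - 3}{16 + V} = \frac{-3 + T}{16 + V}$)
$- 1557 r{\left(4,6 \right)} = - 1557 \frac{-3 + 4}{16 + 6} = - 1557 \cdot \frac{1}{22} \cdot 1 = \left(-1557\right) \frac{1}{22} = - \frac{1557}{22}$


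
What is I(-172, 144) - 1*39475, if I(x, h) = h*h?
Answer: -18739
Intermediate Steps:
I(x, h) = h²
I(-172, 144) - 1*39475 = 144² - 1*39475 = 20736 - 39475 = -18739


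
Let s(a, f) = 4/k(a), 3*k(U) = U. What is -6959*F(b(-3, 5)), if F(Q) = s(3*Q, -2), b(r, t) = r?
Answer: 27836/3 ≈ 9278.7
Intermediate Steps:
k(U) = U/3
s(a, f) = 12/a (s(a, f) = 4/((a/3)) = 4*(3/a) = 12/a)
F(Q) = 4/Q (F(Q) = 12/((3*Q)) = 12*(1/(3*Q)) = 4/Q)
-6959*F(b(-3, 5)) = -27836/(-3) = -27836*(-1)/3 = -6959*(-4/3) = 27836/3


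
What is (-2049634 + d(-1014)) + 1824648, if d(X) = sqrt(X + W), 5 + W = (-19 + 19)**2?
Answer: -224986 + I*sqrt(1019) ≈ -2.2499e+5 + 31.922*I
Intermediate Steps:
W = -5 (W = -5 + (-19 + 19)**2 = -5 + 0**2 = -5 + 0 = -5)
d(X) = sqrt(-5 + X) (d(X) = sqrt(X - 5) = sqrt(-5 + X))
(-2049634 + d(-1014)) + 1824648 = (-2049634 + sqrt(-5 - 1014)) + 1824648 = (-2049634 + sqrt(-1019)) + 1824648 = (-2049634 + I*sqrt(1019)) + 1824648 = -224986 + I*sqrt(1019)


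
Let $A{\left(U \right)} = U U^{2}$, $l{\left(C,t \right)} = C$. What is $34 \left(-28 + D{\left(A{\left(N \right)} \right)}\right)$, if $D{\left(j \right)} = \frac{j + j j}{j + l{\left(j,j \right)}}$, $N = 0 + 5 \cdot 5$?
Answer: $264690$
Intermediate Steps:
$N = 25$ ($N = 0 + 25 = 25$)
$A{\left(U \right)} = U^{3}$
$D{\left(j \right)} = \frac{j + j^{2}}{2 j}$ ($D{\left(j \right)} = \frac{j + j j}{j + j} = \frac{j + j^{2}}{2 j}$)
$34 \left(-28 + D{\left(A{\left(N \right)} \right)}\right) = 34 \left(-28 + \left(\frac{1}{2} + \frac{25^{3}}{2}\right)\right) = 34 \left(-28 + \left(\frac{1}{2} + \frac{1}{2} \cdot 15625\right)\right) = 34 \left(-28 + \left(\frac{1}{2} + \frac{15625}{2}\right)\right) = 34 \left(-28 + 7813\right) = 34 \cdot 7785 = 264690$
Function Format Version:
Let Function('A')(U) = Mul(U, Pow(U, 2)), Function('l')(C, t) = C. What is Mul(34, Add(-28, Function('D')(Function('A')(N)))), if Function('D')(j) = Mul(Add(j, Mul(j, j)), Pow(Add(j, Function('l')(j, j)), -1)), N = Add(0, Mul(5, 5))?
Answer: 264690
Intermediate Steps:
N = 25 (N = Add(0, 25) = 25)
Function('A')(U) = Pow(U, 3)
Function('D')(j) = Mul(Rational(1, 2), Pow(j, -1), Add(j, Pow(j, 2))) (Function('D')(j) = Mul(Add(j, Mul(j, j)), Pow(Add(j, j), -1)) = Mul(Add(j, Pow(j, 2)), Pow(Mul(2, j), -1)) = Mul(Add(j, Pow(j, 2)), Mul(Rational(1, 2), Pow(j, -1))) = Mul(Rational(1, 2), Pow(j, -1), Add(j, Pow(j, 2))))
Mul(34, Add(-28, Function('D')(Function('A')(N)))) = Mul(34, Add(-28, Add(Rational(1, 2), Mul(Rational(1, 2), Pow(25, 3))))) = Mul(34, Add(-28, Add(Rational(1, 2), Mul(Rational(1, 2), 15625)))) = Mul(34, Add(-28, Add(Rational(1, 2), Rational(15625, 2)))) = Mul(34, Add(-28, 7813)) = Mul(34, 7785) = 264690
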